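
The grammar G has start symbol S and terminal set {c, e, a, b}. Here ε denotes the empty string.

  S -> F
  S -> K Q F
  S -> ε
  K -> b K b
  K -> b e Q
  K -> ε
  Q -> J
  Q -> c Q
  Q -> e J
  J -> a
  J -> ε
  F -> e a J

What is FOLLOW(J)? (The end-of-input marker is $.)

{$, a, b, c, e}

FIRST(K) = {ε, b}
FIRST(J) = {ε, a}
FIRST(F) = {e}
FIRST(Q) = {ε, a, c, e}  (via J)
FIRST(S) = {ε, a, b, c, e}  (via F, K Q F)
FOLLOW(S) includes $ since S is the start symbol.
FOLLOW(S): S appears on no right-hand side. Thus FOLLOW(S) = {$}.
FOLLOW(K): in S->K Q F, K is followed by Q F with FIRST {a, c, e}; in K->b K b, K is followed by b with FIRST {b}. Thus FOLLOW(K) = {a, b, c, e}.
FOLLOW(Q): in S->K Q F, Q is followed by F with FIRST {e}; in K->b e Q, the suffix after Q is empty, so FOLLOW(Q) ⊇ FOLLOW(K) = {a, b, c, e}; in Q->c Q, the suffix after Q is empty (adds nothing new). Thus FOLLOW(Q) = {a, b, c, e}.
FOLLOW(F): in S->F, the suffix after F is empty, so FOLLOW(F) ⊇ FOLLOW(S) = {$}; in S->K Q F, the suffix after F is empty, so FOLLOW(F) ⊇ FOLLOW(S) = {$}. Thus FOLLOW(F) = {$}.
FOLLOW(J): in Q->J, the suffix after J is empty, so FOLLOW(J) ⊇ FOLLOW(Q) = {a, b, c, e}; in Q->e J, the suffix after J is empty, so FOLLOW(J) ⊇ FOLLOW(Q) = {a, b, c, e}; in F->e a J, the suffix after J is empty, so FOLLOW(J) ⊇ FOLLOW(F) = {$}. Thus FOLLOW(J) = {$, a, b, c, e}.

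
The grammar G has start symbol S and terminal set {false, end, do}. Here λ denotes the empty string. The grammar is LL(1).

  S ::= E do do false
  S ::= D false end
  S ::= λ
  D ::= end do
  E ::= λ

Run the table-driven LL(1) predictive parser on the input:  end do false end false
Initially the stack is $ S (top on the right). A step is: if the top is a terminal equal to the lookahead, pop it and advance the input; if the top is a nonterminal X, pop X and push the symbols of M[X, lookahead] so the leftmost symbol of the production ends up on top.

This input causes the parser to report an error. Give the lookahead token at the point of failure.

false

     Stack               Input                     Action
  1  $ S                 end do false end false $  expand S ::= D false end
  2  $ end false D       end do false end false $  expand D ::= end do
  3  $ end false do end  end do false end false $  match end
  4  $ end false do      do false end false $      match do
  5  $ end false         false end false $         match false
  6  $ end               end false $               match end
  7  $                   false $                   error: stack empty but input remains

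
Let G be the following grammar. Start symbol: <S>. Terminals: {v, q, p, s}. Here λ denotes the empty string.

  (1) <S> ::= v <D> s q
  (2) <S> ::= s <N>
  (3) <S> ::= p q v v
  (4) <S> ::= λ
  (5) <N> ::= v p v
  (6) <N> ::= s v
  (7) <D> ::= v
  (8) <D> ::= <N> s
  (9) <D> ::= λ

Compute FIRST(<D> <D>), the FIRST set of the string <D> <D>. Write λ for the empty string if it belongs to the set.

{λ, s, v}

FIRST(<S>) = {λ, p, s, v}
FIRST(<N>) = {s, v}
FIRST(<D>) = {λ, s, v}  (via <N> s)
FIRST(<D> <D>): take FIRST of each symbol in turn, carrying on past any symbol whose FIRST contains λ; result {λ, s, v}.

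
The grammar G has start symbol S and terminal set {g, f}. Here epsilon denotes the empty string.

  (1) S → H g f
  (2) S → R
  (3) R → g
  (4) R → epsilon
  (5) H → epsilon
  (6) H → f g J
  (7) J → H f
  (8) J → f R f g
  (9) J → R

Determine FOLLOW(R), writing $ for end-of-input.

FIRST(R): from R→g we get {g}; from R→epsilon we get {epsilon}. So FIRST(R) = {epsilon, g}.
FIRST(H): from H→epsilon we get {epsilon}; from H→f g J we get {f}. So FIRST(H) = {epsilon, f}.
FIRST(S): from S→H g f we get {f, g}; from S→R we get {epsilon, g}. So FIRST(S) = {epsilon, f, g}.
FIRST(J): from J→H f we get {f}; from J→f R f g we get {f}; from J→R we get {epsilon, g}. So FIRST(J) = {epsilon, f, g}.
FOLLOW(S) includes $ since S is the start symbol.
FOLLOW(S): S appears on no right-hand side. Thus FOLLOW(S) = {$}.
FOLLOW(H): in S→H g f, H is followed by g f with FIRST {g}; in J→H f, H is followed by f with FIRST {f}. Thus FOLLOW(H) = {f, g}.
FOLLOW(J): in H→f g J, the suffix after J is empty, so FOLLOW(J) ⊇ FOLLOW(H) = {f, g}. Thus FOLLOW(J) = {f, g}.
FOLLOW(R): in S→R, the suffix after R is empty, so FOLLOW(R) ⊇ FOLLOW(S) = {$}; in J→f R f g, R is followed by f g with FIRST {f}; in J→R, the suffix after R is empty, so FOLLOW(R) ⊇ FOLLOW(J) = {f, g}. Thus FOLLOW(R) = {$, f, g}.

{$, f, g}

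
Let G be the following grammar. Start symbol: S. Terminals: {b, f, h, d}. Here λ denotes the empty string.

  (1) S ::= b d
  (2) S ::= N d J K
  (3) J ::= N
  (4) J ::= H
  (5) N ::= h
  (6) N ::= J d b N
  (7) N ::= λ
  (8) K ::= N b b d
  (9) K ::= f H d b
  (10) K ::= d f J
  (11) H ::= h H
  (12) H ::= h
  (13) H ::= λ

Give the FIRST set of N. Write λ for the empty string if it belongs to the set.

FIRST(H): from H::=h H we get {h}; from H::=h we get {h}; from H::=λ we get {λ}. So FIRST(H) = {λ, h}.
FIRST(S): from S::=b d we get {b}; from S::=N d J K we get {d, h}. So FIRST(S) = {b, d, h}.
FIRST(J): from J::=N we get {λ, d, h}; from J::=H we get {λ, h}. So FIRST(J) = {λ, d, h}.
FIRST(N): from N::=h we get {h}; from N::=J d b N we get {d, h}; from N::=λ we get {λ}. So FIRST(N) = {λ, d, h}.
FIRST(K): from K::=N b b d we get {b, d, h}; from K::=f H d b we get {f}; from K::=d f J we get {d}. So FIRST(K) = {b, d, f, h}.

{λ, d, h}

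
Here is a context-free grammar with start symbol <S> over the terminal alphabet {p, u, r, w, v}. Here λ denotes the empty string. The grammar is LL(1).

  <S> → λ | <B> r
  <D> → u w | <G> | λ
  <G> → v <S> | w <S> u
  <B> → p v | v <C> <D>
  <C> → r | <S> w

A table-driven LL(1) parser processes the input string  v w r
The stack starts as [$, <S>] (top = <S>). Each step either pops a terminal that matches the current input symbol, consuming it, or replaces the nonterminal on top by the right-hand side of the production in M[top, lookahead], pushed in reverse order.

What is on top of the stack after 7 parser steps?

step 1: stack=$ <S>  input=v w r $  — expand <S> → <B> r
step 2: stack=$ r <B>  input=v w r $  — expand <B> → v <C> <D>
step 3: stack=$ r <D> <C> v  input=v w r $  — match v
step 4: stack=$ r <D> <C>  input=w r $  — expand <C> → <S> w
step 5: stack=$ r <D> w <S>  input=w r $  — expand <S> → λ
step 6: stack=$ r <D> w  input=w r $  — match w
step 7: stack=$ r <D>  input=r $  — expand <D> → λ
Stack after step 7: $ r (top = r).

r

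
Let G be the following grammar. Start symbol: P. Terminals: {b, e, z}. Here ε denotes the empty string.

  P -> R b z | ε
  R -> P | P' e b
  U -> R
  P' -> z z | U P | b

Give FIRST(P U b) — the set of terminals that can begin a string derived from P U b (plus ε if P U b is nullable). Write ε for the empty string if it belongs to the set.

{b, e, z}

FIRST(P): from P->R b z we get {b, e, z}; from P->ε we get {ε}. So FIRST(P) = {ε, b, e, z}.
FIRST(R): from R->P we get {ε, b, e, z}; from R->P' e b we get {b, e, z}. So FIRST(R) = {ε, b, e, z}.
FIRST(U): from U->R we get {ε, b, e, z}. So FIRST(U) = {ε, b, e, z}.
FIRST(P'): from P'->z z we get {z}; from P'->U P we get {ε, b, e, z}; from P'->b we get {b}. So FIRST(P') = {ε, b, e, z}.
FIRST(P U b): take FIRST of each symbol in turn, carrying on past any symbol whose FIRST contains ε; result {b, e, z}.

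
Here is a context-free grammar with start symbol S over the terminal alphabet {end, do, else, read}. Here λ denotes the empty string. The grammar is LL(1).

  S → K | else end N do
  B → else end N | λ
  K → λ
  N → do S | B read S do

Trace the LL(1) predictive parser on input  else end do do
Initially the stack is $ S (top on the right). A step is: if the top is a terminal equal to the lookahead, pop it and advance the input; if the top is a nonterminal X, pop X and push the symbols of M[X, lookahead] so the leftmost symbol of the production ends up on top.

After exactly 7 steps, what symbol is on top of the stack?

do

step 1: stack=$ S  input=else end do do $  — expand S → else end N do
step 2: stack=$ do N end else  input=else end do do $  — match else
step 3: stack=$ do N end  input=end do do $  — match end
step 4: stack=$ do N  input=do do $  — expand N → do S
step 5: stack=$ do S do  input=do do $  — match do
step 6: stack=$ do S  input=do $  — expand S → K
step 7: stack=$ do K  input=do $  — expand K → λ
Stack after step 7: $ do (top = do).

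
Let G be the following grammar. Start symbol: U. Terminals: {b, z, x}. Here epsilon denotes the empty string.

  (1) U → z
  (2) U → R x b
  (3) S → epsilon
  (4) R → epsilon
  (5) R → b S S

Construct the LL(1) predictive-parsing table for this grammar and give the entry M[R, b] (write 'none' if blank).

FIRST(S): from S→epsilon we get {epsilon}. So FIRST(S) = {epsilon}.
FIRST(R): from R→epsilon we get {epsilon}; from R→b S S we get {b}. So FIRST(R) = {epsilon, b}.
FIRST(U): from U→z we get {z}; from U→R x b we get {b, x}. So FIRST(U) = {b, x, z}.
FOLLOW(U) includes $ since U is the start symbol.
FOLLOW(R): in U→R x b, R is followed by x b with FIRST {x}. Thus FOLLOW(R) = {x}.
For R → epsilon: FIRST(epsilon) = {epsilon}, so it goes in M[R, t] for t ∈ {}; since epsilon ∈ FIRST, also for every t ∈ FOLLOW(R) = {x}.
For R → b S S: FIRST(b S S) = {b}, so it goes in M[R, t] for t ∈ {b}.

R → b S S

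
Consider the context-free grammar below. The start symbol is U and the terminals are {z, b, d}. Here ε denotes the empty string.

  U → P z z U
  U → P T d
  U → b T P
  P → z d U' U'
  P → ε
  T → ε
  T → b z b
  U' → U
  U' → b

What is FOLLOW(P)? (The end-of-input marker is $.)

FIRST(P) = {ε, z}
FIRST(T) = {ε, b}
FIRST(U) = {b, d, z}  (via P z z U, P T d)
FIRST(U') = {b, d, z}  (via U)
FOLLOW(U) includes $ since U is the start symbol.
FOLLOW(U): in U→P z z U, the suffix after U is empty (adds nothing new); in U'→U, the suffix after U is empty, so FOLLOW(U) ⊇ FOLLOW(U') = {$, b, d, z}. Thus FOLLOW(U) = {$, b, d, z}.
FOLLOW(P): in U→P z z U, P is followed by z z U with FIRST {z}; in U→P T d, P is followed by T d with FIRST {b, d}; in U→b T P, the suffix after P is empty, so FOLLOW(P) ⊇ FOLLOW(U) = {$, b, d, z}. Thus FOLLOW(P) = {$, b, d, z}.
FOLLOW(T): in U→P T d, T is followed by d with FIRST {d}; in U→b T P, T is followed by P with FIRST {ε, z}; in U→b T P, the suffix after T is nullable, so FOLLOW(T) ⊇ FOLLOW(U) = {$, b, d, z}. Thus FOLLOW(T) = {$, b, d, z}.
FOLLOW(U'): in P→z d U' U' (occurrence 1), U' is followed by U' with FIRST {b, d, z}; in P→z d U' U' (occurrence 2), the suffix after U' is empty, so FOLLOW(U') ⊇ FOLLOW(P) = {$, b, d, z}. Thus FOLLOW(U') = {$, b, d, z}.

{$, b, d, z}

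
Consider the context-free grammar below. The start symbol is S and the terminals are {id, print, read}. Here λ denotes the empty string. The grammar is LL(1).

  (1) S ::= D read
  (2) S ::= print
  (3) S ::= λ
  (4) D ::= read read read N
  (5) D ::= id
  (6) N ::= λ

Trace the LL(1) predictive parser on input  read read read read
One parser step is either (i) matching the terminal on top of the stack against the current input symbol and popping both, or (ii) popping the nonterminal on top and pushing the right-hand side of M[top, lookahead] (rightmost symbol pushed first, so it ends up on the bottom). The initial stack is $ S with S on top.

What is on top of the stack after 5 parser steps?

N

step 1: stack=$ S  input=read read read read $  — expand S ::= D read
step 2: stack=$ read D  input=read read read read $  — expand D ::= read read read N
step 3: stack=$ read N read read read  input=read read read read $  — match read
step 4: stack=$ read N read read  input=read read read $  — match read
step 5: stack=$ read N read  input=read read $  — match read
Stack after step 5: $ read N (top = N).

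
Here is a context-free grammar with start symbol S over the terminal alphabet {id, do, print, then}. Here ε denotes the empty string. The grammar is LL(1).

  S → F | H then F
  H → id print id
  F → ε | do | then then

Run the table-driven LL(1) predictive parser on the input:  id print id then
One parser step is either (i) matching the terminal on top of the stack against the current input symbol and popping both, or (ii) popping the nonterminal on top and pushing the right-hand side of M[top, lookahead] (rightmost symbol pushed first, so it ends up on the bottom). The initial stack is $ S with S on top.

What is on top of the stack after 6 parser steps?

F

step 1: stack=$ S  input=id print id then $  — expand S → H then F
step 2: stack=$ F then H  input=id print id then $  — expand H → id print id
step 3: stack=$ F then id print id  input=id print id then $  — match id
step 4: stack=$ F then id print  input=print id then $  — match print
step 5: stack=$ F then id  input=id then $  — match id
step 6: stack=$ F then  input=then $  — match then
Stack after step 6: $ F (top = F).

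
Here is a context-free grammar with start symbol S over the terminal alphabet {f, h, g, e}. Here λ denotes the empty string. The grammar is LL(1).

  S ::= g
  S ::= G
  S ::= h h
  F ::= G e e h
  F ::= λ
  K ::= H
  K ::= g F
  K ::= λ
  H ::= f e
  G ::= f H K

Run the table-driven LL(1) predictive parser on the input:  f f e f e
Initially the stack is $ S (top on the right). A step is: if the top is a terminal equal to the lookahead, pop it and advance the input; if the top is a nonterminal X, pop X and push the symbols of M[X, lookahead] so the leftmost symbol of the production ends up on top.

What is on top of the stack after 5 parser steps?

e

step 1: stack=$ S  input=f f e f e $  — expand S ::= G
step 2: stack=$ G  input=f f e f e $  — expand G ::= f H K
step 3: stack=$ K H f  input=f f e f e $  — match f
step 4: stack=$ K H  input=f e f e $  — expand H ::= f e
step 5: stack=$ K e f  input=f e f e $  — match f
Stack after step 5: $ K e (top = e).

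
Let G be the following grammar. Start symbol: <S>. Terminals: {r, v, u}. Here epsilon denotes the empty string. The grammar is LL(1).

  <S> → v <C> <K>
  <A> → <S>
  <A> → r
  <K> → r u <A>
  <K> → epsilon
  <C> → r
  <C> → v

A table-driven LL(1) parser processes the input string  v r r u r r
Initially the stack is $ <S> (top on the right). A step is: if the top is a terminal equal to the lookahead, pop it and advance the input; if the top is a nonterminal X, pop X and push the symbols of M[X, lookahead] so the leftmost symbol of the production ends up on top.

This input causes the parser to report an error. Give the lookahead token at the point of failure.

step 1: stack=$ <S>  input=v r r u r r $  — expand <S> → v <C> <K>
step 2: stack=$ <K> <C> v  input=v r r u r r $  — match v
step 3: stack=$ <K> <C>  input=r r u r r $  — expand <C> → r
step 4: stack=$ <K> r  input=r r u r r $  — match r
step 5: stack=$ <K>  input=r u r r $  — expand <K> → r u <A>
step 6: stack=$ <A> u r  input=r u r r $  — match r
step 7: stack=$ <A> u  input=u r r $  — match u
step 8: stack=$ <A>  input=r r $  — expand <A> → r
step 9: stack=$ r  input=r r $  — match r
step 10: stack=$  input=r $  — error: stack empty but input remains

r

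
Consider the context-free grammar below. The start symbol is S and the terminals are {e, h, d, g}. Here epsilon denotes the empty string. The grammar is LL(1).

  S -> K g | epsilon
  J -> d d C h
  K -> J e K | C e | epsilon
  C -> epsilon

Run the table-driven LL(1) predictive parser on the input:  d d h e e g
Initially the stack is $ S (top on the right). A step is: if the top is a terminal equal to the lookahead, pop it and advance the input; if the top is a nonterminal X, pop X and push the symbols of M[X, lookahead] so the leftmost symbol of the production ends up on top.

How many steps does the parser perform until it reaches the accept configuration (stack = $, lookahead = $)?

12

      Stack            Input          Action
   1  $ S              d d h e e g $  expand S -> K g
   2  $ g K            d d h e e g $  expand K -> J e K
   3  $ g K e J        d d h e e g $  expand J -> d d C h
   4  $ g K e h C d d  d d h e e g $  match d
   5  $ g K e h C d    d h e e g $    match d
   6  $ g K e h C      h e e g $      expand C -> epsilon
   7  $ g K e h        h e e g $      match h
   8  $ g K e          e e g $        match e
   9  $ g K            e g $          expand K -> C e
  10  $ g e C          e g $          expand C -> epsilon
  11  $ g e            e g $          match e
  12  $ g              g $            match g
Accept reached after 12 steps.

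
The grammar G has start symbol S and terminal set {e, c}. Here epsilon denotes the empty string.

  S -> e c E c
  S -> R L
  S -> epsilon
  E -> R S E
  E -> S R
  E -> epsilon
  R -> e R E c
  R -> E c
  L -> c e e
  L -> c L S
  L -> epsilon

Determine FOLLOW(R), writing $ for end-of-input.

{$, c, e}

FIRST(L) = {epsilon, c}
FIRST(S) = {epsilon, c, e}  (via R L)
FIRST(E) = {epsilon, c, e}  (via R S E, S R)
FIRST(R) = {c, e}  (via E c)
FOLLOW(S) includes $ since S is the start symbol.
FOLLOW(E): in S->e c E c, E is followed by c with FIRST {c}; in E->R S E, the suffix after E is empty (adds nothing new); in R->e R E c, E is followed by c with FIRST {c}; in R->E c, E is followed by c with FIRST {c}. Thus FOLLOW(E) = {c}.
FOLLOW(S): in E->R S E, S is followed by E with FIRST {epsilon, c, e}; in E->R S E, the suffix after S is nullable, so FOLLOW(S) ⊇ FOLLOW(E) = {c}; in E->S R, S is followed by R with FIRST {c, e}; in L->c L S, the suffix after S is empty, so FOLLOW(S) ⊇ FOLLOW(L) = {$, c, e}. Thus FOLLOW(S) = {$, c, e}.
FOLLOW(R): in S->R L, R is followed by L with FIRST {epsilon, c}; in S->R L, the suffix after R is nullable, so FOLLOW(R) ⊇ FOLLOW(S) = {$, c, e}; in E->R S E, R is followed by S E with FIRST {epsilon, c, e}; in E->R S E, the suffix after R is nullable, so FOLLOW(R) ⊇ FOLLOW(E) = {c}; in E->S R, the suffix after R is empty, so FOLLOW(R) ⊇ FOLLOW(E) = {c}; in R->e R E c, R is followed by E c with FIRST {c, e}. Thus FOLLOW(R) = {$, c, e}.
FOLLOW(L): in S->R L, the suffix after L is empty, so FOLLOW(L) ⊇ FOLLOW(S) = {$, c, e}; in L->c L S, L is followed by S with FIRST {epsilon, c, e}; in L->c L S, the suffix after L is nullable (adds nothing new). Thus FOLLOW(L) = {$, c, e}.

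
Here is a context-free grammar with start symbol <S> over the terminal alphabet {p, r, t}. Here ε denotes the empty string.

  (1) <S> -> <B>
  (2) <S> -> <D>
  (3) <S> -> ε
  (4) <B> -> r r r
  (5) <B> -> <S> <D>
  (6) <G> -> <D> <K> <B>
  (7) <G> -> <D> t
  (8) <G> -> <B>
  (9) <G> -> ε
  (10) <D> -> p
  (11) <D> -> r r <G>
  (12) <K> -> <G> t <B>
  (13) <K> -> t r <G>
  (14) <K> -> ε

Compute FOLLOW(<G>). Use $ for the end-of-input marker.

{$, p, r, t}

FIRST(<D>) = {p, r}
FIRST(<S>) = {ε, p, r}  (via <B>, <D>)
FIRST(<B>) = {p, r}  (via <S> <D>)
FIRST(<G>) = {ε, p, r}  (via <D> <K> <B>, <D> t, <B>)
FIRST(<K>) = {ε, p, r, t}  (via <G> t <B>)
FOLLOW(<S>) includes $ since <S> is the start symbol.
FOLLOW(<S>): in <B>-><S> <D>, <S> is followed by <D> with FIRST {p, r}. Thus FOLLOW(<S>) = {$, p, r}.
FOLLOW(<K>): in <G>-><D> <K> <B>, <K> is followed by <B> with FIRST {p, r}. Thus FOLLOW(<K>) = {p, r}.
FOLLOW(<B>): in <S>-><B>, the suffix after <B> is empty, so FOLLOW(<B>) ⊇ FOLLOW(<S>) = {$, p, r}; in <G>-><D> <K> <B>, the suffix after <B> is empty, so FOLLOW(<B>) ⊇ FOLLOW(<G>) = {$, p, r, t}; in <G>-><B>, the suffix after <B> is empty, so FOLLOW(<B>) ⊇ FOLLOW(<G>) = {$, p, r, t}; in <K>-><G> t <B>, the suffix after <B> is empty, so FOLLOW(<B>) ⊇ FOLLOW(<K>) = {p, r}. Thus FOLLOW(<B>) = {$, p, r, t}.
FOLLOW(<D>): in <S>-><D>, the suffix after <D> is empty, so FOLLOW(<D>) ⊇ FOLLOW(<S>) = {$, p, r}; in <B>-><S> <D>, the suffix after <D> is empty, so FOLLOW(<D>) ⊇ FOLLOW(<B>) = {$, p, r, t}; in <G>-><D> <K> <B>, <D> is followed by <K> <B> with FIRST {p, r, t}; in <G>-><D> t, <D> is followed by t with FIRST {t}. Thus FOLLOW(<D>) = {$, p, r, t}.
FOLLOW(<G>): in <D>->r r <G>, the suffix after <G> is empty, so FOLLOW(<G>) ⊇ FOLLOW(<D>) = {$, p, r, t}; in <K>-><G> t <B>, <G> is followed by t <B> with FIRST {t}; in <K>->t r <G>, the suffix after <G> is empty, so FOLLOW(<G>) ⊇ FOLLOW(<K>) = {p, r}. Thus FOLLOW(<G>) = {$, p, r, t}.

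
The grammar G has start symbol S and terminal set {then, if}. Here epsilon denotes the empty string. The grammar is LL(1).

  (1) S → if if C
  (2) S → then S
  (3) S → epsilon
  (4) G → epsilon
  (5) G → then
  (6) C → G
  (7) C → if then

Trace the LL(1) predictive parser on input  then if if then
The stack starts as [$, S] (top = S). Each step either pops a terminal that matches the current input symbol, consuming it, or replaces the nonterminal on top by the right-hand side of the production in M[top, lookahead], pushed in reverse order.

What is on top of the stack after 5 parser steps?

step 1: stack=$ S  input=then if if then $  — expand S → then S
step 2: stack=$ S then  input=then if if then $  — match then
step 3: stack=$ S  input=if if then $  — expand S → if if C
step 4: stack=$ C if if  input=if if then $  — match if
step 5: stack=$ C if  input=if then $  — match if
Stack after step 5: $ C (top = C).

C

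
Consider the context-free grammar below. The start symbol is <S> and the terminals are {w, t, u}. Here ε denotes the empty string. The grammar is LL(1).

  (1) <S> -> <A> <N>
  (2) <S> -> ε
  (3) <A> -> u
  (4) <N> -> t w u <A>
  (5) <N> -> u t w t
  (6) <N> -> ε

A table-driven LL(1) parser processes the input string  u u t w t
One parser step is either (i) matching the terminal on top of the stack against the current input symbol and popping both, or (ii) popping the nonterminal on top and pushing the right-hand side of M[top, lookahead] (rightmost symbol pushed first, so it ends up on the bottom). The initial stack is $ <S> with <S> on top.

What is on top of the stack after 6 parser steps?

w

step 1: stack=$ <S>  input=u u t w t $  — expand <S> -> <A> <N>
step 2: stack=$ <N> <A>  input=u u t w t $  — expand <A> -> u
step 3: stack=$ <N> u  input=u u t w t $  — match u
step 4: stack=$ <N>  input=u t w t $  — expand <N> -> u t w t
step 5: stack=$ t w t u  input=u t w t $  — match u
step 6: stack=$ t w t  input=t w t $  — match t
Stack after step 6: $ t w (top = w).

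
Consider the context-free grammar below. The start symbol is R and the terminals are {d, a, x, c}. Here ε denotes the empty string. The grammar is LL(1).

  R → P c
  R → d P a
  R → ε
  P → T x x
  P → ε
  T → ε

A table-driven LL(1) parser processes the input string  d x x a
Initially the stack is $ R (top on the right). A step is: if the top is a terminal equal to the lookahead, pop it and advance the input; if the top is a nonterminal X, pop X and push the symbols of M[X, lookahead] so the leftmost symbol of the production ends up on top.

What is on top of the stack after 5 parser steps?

x

     Stack      Input      Action
  1  $ R        d x x a $  expand R → d P a
  2  $ a P d    d x x a $  match d
  3  $ a P      x x a $    expand P → T x x
  4  $ a x x T  x x a $    expand T → ε
  5  $ a x x    x x a $    match x
Stack after step 5: $ a x (top = x).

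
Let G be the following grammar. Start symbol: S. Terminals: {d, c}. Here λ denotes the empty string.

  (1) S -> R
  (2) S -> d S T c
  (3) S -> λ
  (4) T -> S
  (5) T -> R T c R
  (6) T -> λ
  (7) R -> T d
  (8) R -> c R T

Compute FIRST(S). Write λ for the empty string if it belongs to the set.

{λ, c, d}

FIRST(S) = {λ, c, d}  (via R)
FIRST(T) = {λ, c, d}  (via S, R T c R)
FIRST(R) = {c, d}  (via T d)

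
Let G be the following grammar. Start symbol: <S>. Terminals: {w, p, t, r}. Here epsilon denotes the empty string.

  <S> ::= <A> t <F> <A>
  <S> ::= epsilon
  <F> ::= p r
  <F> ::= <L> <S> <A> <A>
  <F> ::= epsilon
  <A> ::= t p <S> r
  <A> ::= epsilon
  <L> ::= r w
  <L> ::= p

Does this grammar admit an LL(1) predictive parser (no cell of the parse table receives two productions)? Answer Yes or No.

No

FIRST(<S>) = {epsilon, t}
FIRST(<F>) = {epsilon, p, r}
FIRST(<A>) = {epsilon, t}
FIRST(<L>) = {p, r}
FOLLOW(<S>) = {$, r, t}
FOLLOW(<F>) = {$, r, t}
FOLLOW(<A>) = {$, r, t}
FOLLOW(<L>) = {$, r, t}
Cell M[<A>, t] receives both <A> ::= t p <S> r and <A> ::= epsilon — the grammar is not LL(1).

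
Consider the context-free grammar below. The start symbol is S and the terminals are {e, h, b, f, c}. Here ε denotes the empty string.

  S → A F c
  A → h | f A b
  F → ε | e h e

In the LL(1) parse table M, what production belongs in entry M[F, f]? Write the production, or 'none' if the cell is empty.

FIRST(A): from A→h we get {h}; from A→f A b we get {f}. So FIRST(A) = {f, h}.
FIRST(F): from F→ε we get {ε}; from F→e h e we get {e}. So FIRST(F) = {ε, e}.
FIRST(S): from S→A F c we get {f, h}. So FIRST(S) = {f, h}.
FOLLOW(S) includes $ since S is the start symbol.
FOLLOW(F): in S→A F c, F is followed by c with FIRST {c}. Thus FOLLOW(F) = {c}.
For F → ε: FIRST(ε) = {ε}, so it goes in M[F, t] for t ∈ {}; since ε ∈ FIRST, also for every t ∈ FOLLOW(F) = {c}.
For F → e h e: FIRST(e h e) = {e}, so it goes in M[F, t] for t ∈ {e}.
None of these place a production in M[F, f].

none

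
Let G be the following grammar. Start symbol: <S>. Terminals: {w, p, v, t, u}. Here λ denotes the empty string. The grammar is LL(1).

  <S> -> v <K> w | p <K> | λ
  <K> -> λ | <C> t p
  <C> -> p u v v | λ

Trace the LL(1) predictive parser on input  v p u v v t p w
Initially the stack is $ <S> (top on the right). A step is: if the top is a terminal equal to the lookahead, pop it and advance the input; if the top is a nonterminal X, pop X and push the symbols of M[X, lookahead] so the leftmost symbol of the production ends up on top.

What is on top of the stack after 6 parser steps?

     Stack            Input              Action
  1  $ <S>            v p u v v t p w $  expand <S> -> v <K> w
  2  $ w <K> v        v p u v v t p w $  match v
  3  $ w <K>          p u v v t p w $    expand <K> -> <C> t p
  4  $ w p t <C>      p u v v t p w $    expand <C> -> p u v v
  5  $ w p t v v u p  p u v v t p w $    match p
  6  $ w p t v v u    u v v t p w $      match u
Stack after step 6: $ w p t v v (top = v).

v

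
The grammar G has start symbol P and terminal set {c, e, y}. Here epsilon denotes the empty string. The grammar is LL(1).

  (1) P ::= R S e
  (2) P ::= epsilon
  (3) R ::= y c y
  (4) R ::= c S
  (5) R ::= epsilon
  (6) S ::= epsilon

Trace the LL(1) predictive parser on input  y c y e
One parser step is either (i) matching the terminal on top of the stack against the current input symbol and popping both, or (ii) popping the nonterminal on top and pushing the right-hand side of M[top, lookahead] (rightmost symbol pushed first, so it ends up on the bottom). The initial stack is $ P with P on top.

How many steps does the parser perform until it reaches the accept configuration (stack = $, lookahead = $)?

     Stack        Input      Action
  1  $ P          y c y e $  expand P ::= R S e
  2  $ e S R      y c y e $  expand R ::= y c y
  3  $ e S y c y  y c y e $  match y
  4  $ e S y c    c y e $    match c
  5  $ e S y      y e $      match y
  6  $ e S        e $        expand S ::= epsilon
  7  $ e          e $        match e
Accept reached after 7 steps.

7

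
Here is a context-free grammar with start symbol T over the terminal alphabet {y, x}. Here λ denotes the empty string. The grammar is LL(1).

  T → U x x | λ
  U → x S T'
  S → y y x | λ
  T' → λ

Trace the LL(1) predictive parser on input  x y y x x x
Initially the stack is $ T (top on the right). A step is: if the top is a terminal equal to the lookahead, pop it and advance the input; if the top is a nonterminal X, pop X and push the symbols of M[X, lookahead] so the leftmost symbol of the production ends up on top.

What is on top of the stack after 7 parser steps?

T'

     Stack           Input          Action
  1  $ T             x y y x x x $  expand T → U x x
  2  $ x x U         x y y x x x $  expand U → x S T'
  3  $ x x T' S x    x y y x x x $  match x
  4  $ x x T' S      y y x x x $    expand S → y y x
  5  $ x x T' x y y  y y x x x $    match y
  6  $ x x T' x y    y x x x $      match y
  7  $ x x T' x      x x x $        match x
Stack after step 7: $ x x T' (top = T').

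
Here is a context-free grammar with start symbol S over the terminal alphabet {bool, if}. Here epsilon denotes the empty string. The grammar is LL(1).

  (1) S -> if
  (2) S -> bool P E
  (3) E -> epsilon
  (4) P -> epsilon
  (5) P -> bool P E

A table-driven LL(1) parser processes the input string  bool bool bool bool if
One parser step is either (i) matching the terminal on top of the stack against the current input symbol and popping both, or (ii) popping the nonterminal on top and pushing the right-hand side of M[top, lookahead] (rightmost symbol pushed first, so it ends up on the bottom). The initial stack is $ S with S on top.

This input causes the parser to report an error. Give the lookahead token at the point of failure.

if

step 1: stack=$ S  input=bool bool bool bool if $  — expand S -> bool P E
step 2: stack=$ E P bool  input=bool bool bool bool if $  — match bool
step 3: stack=$ E P  input=bool bool bool if $  — expand P -> bool P E
step 4: stack=$ E E P bool  input=bool bool bool if $  — match bool
step 5: stack=$ E E P  input=bool bool if $  — expand P -> bool P E
step 6: stack=$ E E E P bool  input=bool bool if $  — match bool
step 7: stack=$ E E E P  input=bool if $  — expand P -> bool P E
step 8: stack=$ E E E E P bool  input=bool if $  — match bool
step 9: stack=$ E E E E P  input=if $  — error: M[P, if] is empty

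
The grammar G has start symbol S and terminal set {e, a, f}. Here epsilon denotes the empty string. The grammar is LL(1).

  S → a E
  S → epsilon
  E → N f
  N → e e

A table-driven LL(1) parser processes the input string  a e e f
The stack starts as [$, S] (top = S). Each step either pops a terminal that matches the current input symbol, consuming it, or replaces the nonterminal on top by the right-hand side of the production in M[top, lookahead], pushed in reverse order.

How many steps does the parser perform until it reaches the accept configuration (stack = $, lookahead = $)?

7

     Stack    Input      Action
  1  $ S      a e e f $  expand S → a E
  2  $ E a    a e e f $  match a
  3  $ E      e e f $    expand E → N f
  4  $ f N    e e f $    expand N → e e
  5  $ f e e  e e f $    match e
  6  $ f e    e f $      match e
  7  $ f      f $        match f
Accept reached after 7 steps.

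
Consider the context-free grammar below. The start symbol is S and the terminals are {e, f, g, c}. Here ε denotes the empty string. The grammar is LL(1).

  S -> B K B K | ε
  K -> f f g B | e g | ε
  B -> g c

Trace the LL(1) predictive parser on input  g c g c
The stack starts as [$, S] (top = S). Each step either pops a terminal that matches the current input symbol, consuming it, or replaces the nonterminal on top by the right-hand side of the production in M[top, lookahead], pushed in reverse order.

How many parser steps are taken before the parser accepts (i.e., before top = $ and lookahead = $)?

9

     Stack        Input      Action
  1  $ S          g c g c $  expand S -> B K B K
  2  $ K B K B    g c g c $  expand B -> g c
  3  $ K B K c g  g c g c $  match g
  4  $ K B K c    c g c $    match c
  5  $ K B K      g c $      expand K -> ε
  6  $ K B        g c $      expand B -> g c
  7  $ K c g      g c $      match g
  8  $ K c        c $        match c
  9  $ K          $          expand K -> ε
Accept reached after 9 steps.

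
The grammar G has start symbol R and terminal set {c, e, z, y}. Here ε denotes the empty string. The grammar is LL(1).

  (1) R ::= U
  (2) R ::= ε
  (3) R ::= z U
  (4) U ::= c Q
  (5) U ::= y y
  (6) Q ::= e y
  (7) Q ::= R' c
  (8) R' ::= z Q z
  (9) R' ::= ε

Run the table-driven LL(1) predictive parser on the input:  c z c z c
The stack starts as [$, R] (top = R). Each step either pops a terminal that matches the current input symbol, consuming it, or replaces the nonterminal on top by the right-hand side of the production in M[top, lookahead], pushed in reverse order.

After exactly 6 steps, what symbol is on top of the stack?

step 1: stack=$ R  input=c z c z c $  — expand R ::= U
step 2: stack=$ U  input=c z c z c $  — expand U ::= c Q
step 3: stack=$ Q c  input=c z c z c $  — match c
step 4: stack=$ Q  input=z c z c $  — expand Q ::= R' c
step 5: stack=$ c R'  input=z c z c $  — expand R' ::= z Q z
step 6: stack=$ c z Q z  input=z c z c $  — match z
Stack after step 6: $ c z Q (top = Q).

Q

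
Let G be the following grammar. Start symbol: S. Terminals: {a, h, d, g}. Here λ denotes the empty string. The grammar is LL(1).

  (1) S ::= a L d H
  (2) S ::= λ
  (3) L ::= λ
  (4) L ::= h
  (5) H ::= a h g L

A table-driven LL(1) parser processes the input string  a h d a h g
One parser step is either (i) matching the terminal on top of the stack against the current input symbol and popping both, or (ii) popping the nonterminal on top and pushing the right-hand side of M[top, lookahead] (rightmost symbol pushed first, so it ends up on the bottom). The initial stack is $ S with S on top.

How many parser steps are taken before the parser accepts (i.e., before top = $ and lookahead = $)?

step 1: stack=$ S  input=a h d a h g $  — expand S ::= a L d H
step 2: stack=$ H d L a  input=a h d a h g $  — match a
step 3: stack=$ H d L  input=h d a h g $  — expand L ::= h
step 4: stack=$ H d h  input=h d a h g $  — match h
step 5: stack=$ H d  input=d a h g $  — match d
step 6: stack=$ H  input=a h g $  — expand H ::= a h g L
step 7: stack=$ L g h a  input=a h g $  — match a
step 8: stack=$ L g h  input=h g $  — match h
step 9: stack=$ L g  input=g $  — match g
step 10: stack=$ L  input=$  — expand L ::= λ
Accept reached after 10 steps.

10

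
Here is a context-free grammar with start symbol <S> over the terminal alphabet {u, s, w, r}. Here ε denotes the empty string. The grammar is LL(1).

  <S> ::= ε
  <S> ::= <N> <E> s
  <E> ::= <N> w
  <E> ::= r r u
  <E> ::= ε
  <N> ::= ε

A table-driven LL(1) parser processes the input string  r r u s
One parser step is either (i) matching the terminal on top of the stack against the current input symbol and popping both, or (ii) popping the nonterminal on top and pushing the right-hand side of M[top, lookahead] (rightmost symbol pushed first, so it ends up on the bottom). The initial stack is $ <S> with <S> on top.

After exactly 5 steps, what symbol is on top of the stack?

step 1: stack=$ <S>  input=r r u s $  — expand <S> ::= <N> <E> s
step 2: stack=$ s <E> <N>  input=r r u s $  — expand <N> ::= ε
step 3: stack=$ s <E>  input=r r u s $  — expand <E> ::= r r u
step 4: stack=$ s u r r  input=r r u s $  — match r
step 5: stack=$ s u r  input=r u s $  — match r
Stack after step 5: $ s u (top = u).

u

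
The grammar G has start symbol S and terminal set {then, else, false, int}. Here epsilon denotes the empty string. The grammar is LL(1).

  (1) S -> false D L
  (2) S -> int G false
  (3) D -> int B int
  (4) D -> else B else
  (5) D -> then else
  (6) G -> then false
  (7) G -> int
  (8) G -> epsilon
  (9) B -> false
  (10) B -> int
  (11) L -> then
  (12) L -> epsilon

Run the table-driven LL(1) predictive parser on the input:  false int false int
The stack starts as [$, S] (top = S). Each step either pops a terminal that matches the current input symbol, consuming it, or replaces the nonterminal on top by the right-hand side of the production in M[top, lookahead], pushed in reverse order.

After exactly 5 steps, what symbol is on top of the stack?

step 1: stack=$ S  input=false int false int $  — expand S -> false D L
step 2: stack=$ L D false  input=false int false int $  — match false
step 3: stack=$ L D  input=int false int $  — expand D -> int B int
step 4: stack=$ L int B int  input=int false int $  — match int
step 5: stack=$ L int B  input=false int $  — expand B -> false
Stack after step 5: $ L int false (top = false).

false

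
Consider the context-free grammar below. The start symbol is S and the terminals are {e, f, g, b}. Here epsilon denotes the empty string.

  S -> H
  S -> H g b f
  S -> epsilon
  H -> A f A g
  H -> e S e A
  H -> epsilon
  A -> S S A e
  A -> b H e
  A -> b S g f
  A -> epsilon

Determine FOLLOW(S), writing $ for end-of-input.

{$, b, e, f, g}

FIRST(S) = {epsilon, b, e, f, g}  (via H, H g b f)
FIRST(A) = {epsilon, b, e, f, g}  (via S S A e)
FIRST(H) = {epsilon, b, e, f, g}  (via A f A g)
FOLLOW(S) includes $ since S is the start symbol.
FOLLOW(S): in H->e S e A, S is followed by e A with FIRST {e}; in A->S S A e (occurrence 1), S is followed by S A e with FIRST {b, e, f, g}; in A->S S A e (occurrence 2), S is followed by A e with FIRST {b, e, f, g}; in A->b S g f, S is followed by g f with FIRST {g}. Thus FOLLOW(S) = {$, b, e, f, g}.
FOLLOW(H): in S->H, the suffix after H is empty, so FOLLOW(H) ⊇ FOLLOW(S) = {$, b, e, f, g}; in S->H g b f, H is followed by g b f with FIRST {g}; in A->b H e, H is followed by e with FIRST {e}. Thus FOLLOW(H) = {$, b, e, f, g}.
FOLLOW(A): in H->A f A g (occurrence 1), A is followed by f A g with FIRST {f}; in H->A f A g (occurrence 2), A is followed by g with FIRST {g}; in H->e S e A, the suffix after A is empty, so FOLLOW(A) ⊇ FOLLOW(H) = {$, b, e, f, g}; in A->S S A e, A is followed by e with FIRST {e}. Thus FOLLOW(A) = {$, b, e, f, g}.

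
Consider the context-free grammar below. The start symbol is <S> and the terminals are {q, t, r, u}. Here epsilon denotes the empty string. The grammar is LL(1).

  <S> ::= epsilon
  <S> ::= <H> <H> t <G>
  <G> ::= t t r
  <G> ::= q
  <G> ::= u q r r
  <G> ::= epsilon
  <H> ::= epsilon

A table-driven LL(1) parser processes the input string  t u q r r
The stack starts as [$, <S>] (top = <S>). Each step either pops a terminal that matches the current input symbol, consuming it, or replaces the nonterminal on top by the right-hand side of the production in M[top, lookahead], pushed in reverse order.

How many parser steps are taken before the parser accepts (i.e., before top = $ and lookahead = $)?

step 1: stack=$ <S>  input=t u q r r $  — expand <S> ::= <H> <H> t <G>
step 2: stack=$ <G> t <H> <H>  input=t u q r r $  — expand <H> ::= epsilon
step 3: stack=$ <G> t <H>  input=t u q r r $  — expand <H> ::= epsilon
step 4: stack=$ <G> t  input=t u q r r $  — match t
step 5: stack=$ <G>  input=u q r r $  — expand <G> ::= u q r r
step 6: stack=$ r r q u  input=u q r r $  — match u
step 7: stack=$ r r q  input=q r r $  — match q
step 8: stack=$ r r  input=r r $  — match r
step 9: stack=$ r  input=r $  — match r
Accept reached after 9 steps.

9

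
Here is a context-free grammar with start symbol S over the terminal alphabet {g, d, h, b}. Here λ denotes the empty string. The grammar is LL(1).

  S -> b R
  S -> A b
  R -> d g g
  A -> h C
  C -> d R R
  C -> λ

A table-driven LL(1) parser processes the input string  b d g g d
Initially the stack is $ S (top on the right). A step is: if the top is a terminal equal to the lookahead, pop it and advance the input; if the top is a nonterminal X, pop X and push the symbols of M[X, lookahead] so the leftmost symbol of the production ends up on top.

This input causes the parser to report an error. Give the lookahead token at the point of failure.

d

step 1: stack=$ S  input=b d g g d $  — expand S -> b R
step 2: stack=$ R b  input=b d g g d $  — match b
step 3: stack=$ R  input=d g g d $  — expand R -> d g g
step 4: stack=$ g g d  input=d g g d $  — match d
step 5: stack=$ g g  input=g g d $  — match g
step 6: stack=$ g  input=g d $  — match g
step 7: stack=$  input=d $  — error: stack empty but input remains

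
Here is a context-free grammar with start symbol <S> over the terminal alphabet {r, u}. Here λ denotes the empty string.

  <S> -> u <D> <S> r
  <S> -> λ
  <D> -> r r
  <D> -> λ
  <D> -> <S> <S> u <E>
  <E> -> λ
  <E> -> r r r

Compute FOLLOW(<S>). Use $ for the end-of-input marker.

FIRST(<S>): from <S>->u <D> <S> r we get {u}; from <S>->λ we get {λ}. So FIRST(<S>) = {λ, u}.
FIRST(<E>): from <E>->λ we get {λ}; from <E>->r r r we get {r}. So FIRST(<E>) = {λ, r}.
FIRST(<D>): from <D>->r r we get {r}; from <D>->λ we get {λ}; from <D>-><S> <S> u <E> we get {u}. So FIRST(<D>) = {λ, r, u}.
FOLLOW(<S>) includes $ since <S> is the start symbol.
FOLLOW(<S>): in <S>->u <D> <S> r, <S> is followed by r with FIRST {r}; in <D>-><S> <S> u <E> (occurrence 1), <S> is followed by <S> u <E> with FIRST {u}; in <D>-><S> <S> u <E> (occurrence 2), <S> is followed by u <E> with FIRST {u}. Thus FOLLOW(<S>) = {$, r, u}.
FOLLOW(<D>): in <S>->u <D> <S> r, <D> is followed by <S> r with FIRST {r, u}. Thus FOLLOW(<D>) = {r, u}.
FOLLOW(<E>): in <D>-><S> <S> u <E>, the suffix after <E> is empty, so FOLLOW(<E>) ⊇ FOLLOW(<D>) = {r, u}. Thus FOLLOW(<E>) = {r, u}.

{$, r, u}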